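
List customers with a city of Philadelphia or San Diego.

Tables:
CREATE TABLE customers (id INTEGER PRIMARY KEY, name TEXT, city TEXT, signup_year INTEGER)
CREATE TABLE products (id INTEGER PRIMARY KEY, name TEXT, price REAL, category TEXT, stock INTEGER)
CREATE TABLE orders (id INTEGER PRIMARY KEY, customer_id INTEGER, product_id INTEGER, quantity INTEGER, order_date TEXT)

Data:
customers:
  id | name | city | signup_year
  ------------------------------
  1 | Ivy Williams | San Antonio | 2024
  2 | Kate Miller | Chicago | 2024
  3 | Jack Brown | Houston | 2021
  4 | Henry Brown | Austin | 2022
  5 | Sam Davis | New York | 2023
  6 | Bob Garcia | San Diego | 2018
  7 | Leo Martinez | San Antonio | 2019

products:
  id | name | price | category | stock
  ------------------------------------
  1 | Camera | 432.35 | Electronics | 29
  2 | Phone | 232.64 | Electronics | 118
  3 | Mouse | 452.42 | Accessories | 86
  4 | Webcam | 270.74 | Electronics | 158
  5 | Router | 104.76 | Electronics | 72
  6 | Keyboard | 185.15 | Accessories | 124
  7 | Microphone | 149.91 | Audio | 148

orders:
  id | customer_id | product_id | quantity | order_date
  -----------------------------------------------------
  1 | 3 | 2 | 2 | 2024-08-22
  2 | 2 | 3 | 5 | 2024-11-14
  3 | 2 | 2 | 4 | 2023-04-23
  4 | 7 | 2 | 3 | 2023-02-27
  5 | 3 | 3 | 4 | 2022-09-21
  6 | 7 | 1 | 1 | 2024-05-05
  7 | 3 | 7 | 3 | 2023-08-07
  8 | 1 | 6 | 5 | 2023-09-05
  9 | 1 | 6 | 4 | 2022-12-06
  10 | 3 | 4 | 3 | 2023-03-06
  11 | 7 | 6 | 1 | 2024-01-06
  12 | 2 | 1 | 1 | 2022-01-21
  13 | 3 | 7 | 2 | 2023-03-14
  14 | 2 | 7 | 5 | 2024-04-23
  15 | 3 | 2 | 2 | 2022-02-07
SELECT name, city FROM customers WHERE city IN ('Philadelphia', 'San Diego')

Execution result:
name | city
Bob Garcia | San Diego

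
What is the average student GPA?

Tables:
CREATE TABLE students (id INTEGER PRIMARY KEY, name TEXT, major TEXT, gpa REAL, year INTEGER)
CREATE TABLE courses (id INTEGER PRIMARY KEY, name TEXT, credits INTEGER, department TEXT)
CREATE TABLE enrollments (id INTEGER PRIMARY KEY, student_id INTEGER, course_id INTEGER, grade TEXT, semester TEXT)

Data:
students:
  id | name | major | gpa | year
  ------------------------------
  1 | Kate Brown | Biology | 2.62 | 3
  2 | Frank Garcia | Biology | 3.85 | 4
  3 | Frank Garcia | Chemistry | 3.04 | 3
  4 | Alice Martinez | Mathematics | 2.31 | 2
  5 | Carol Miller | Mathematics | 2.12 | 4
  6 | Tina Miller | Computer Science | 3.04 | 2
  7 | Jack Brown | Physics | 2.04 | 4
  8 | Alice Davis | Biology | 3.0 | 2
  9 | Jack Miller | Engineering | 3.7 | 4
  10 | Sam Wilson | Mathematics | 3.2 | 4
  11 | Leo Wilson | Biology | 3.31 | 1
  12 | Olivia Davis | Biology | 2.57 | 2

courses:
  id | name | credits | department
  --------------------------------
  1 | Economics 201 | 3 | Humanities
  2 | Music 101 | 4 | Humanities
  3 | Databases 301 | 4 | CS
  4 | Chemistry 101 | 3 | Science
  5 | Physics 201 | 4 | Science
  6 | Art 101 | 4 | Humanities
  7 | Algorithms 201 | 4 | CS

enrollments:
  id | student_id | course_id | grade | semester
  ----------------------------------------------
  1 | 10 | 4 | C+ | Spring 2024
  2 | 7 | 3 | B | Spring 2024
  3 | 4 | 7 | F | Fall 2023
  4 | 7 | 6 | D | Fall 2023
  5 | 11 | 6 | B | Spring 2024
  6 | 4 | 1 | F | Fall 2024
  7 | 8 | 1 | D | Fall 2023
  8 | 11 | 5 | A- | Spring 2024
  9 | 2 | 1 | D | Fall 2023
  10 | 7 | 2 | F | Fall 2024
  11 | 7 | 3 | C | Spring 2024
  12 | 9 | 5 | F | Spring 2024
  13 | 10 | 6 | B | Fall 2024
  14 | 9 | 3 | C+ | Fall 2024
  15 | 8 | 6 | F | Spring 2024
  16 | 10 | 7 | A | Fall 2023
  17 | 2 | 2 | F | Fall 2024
SELECT AVG(gpa) FROM students

Execution result:
2.90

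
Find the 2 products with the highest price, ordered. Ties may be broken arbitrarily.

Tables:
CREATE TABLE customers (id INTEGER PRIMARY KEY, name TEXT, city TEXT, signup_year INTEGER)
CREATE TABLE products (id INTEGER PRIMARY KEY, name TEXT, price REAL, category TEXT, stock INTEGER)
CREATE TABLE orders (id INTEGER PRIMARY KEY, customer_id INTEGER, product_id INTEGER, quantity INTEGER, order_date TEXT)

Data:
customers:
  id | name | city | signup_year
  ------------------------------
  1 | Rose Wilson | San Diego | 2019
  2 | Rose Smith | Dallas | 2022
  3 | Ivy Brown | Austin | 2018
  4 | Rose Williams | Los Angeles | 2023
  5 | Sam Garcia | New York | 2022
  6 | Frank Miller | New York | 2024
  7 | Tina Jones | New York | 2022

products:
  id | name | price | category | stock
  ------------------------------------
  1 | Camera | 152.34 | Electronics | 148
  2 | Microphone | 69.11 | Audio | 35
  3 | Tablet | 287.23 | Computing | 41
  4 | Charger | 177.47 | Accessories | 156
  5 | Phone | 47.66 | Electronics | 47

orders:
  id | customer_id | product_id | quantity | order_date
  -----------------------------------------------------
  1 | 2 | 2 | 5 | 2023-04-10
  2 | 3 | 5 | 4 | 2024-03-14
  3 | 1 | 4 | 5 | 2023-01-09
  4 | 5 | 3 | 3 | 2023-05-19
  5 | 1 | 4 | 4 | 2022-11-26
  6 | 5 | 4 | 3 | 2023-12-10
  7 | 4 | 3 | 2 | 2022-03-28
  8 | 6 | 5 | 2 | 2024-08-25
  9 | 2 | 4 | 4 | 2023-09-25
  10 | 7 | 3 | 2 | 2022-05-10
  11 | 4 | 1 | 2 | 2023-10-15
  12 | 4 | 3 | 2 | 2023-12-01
SELECT name, price FROM products ORDER BY price DESC LIMIT 2

Execution result:
name | price
Tablet | 287.23
Charger | 177.47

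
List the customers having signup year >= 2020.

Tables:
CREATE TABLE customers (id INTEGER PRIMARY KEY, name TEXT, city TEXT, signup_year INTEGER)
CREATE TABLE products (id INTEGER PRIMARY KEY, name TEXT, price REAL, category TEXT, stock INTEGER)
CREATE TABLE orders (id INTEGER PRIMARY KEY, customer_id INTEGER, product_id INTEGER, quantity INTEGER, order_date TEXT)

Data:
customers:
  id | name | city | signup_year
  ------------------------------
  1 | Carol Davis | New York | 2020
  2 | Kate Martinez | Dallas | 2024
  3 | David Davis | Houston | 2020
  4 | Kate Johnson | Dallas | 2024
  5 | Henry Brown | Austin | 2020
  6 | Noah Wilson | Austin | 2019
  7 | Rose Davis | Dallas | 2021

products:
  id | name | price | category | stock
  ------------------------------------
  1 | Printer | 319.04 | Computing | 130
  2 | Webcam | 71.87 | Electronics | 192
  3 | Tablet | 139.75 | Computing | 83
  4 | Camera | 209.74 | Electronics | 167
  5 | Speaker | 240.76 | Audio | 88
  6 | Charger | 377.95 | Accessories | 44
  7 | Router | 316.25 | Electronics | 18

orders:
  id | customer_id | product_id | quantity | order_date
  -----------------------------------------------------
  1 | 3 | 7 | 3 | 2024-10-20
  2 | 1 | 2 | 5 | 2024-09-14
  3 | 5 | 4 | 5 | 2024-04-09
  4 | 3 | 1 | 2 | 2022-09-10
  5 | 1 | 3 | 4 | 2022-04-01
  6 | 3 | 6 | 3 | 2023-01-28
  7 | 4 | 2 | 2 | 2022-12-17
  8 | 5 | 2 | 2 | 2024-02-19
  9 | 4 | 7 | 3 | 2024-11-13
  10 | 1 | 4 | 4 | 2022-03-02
SELECT name, signup_year FROM customers WHERE signup_year >= 2020

Execution result:
name | signup_year
Carol Davis | 2020
Kate Martinez | 2024
David Davis | 2020
Kate Johnson | 2024
Henry Brown | 2020
Rose Davis | 2021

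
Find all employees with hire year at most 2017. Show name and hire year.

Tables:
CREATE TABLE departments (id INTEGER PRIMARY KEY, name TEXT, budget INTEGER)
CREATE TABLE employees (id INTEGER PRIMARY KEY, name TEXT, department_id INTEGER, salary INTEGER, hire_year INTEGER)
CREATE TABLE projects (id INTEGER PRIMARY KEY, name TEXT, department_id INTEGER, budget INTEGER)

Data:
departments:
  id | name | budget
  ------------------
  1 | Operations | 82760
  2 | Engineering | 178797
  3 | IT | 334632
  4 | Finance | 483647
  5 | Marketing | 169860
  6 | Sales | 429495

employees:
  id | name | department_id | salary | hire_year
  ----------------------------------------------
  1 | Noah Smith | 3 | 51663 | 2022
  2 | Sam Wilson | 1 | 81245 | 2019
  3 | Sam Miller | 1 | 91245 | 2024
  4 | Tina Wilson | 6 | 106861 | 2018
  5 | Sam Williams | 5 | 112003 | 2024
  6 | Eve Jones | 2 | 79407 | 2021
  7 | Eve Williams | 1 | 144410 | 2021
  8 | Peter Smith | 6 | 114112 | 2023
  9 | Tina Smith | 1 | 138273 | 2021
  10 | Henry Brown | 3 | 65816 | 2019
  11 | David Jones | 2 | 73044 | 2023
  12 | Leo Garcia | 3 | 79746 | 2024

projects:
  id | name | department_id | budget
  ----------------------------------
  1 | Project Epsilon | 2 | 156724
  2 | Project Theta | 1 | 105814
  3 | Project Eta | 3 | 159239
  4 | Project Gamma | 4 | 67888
SELECT name, hire_year FROM employees WHERE hire_year <= 2017

Execution result:
(no rows)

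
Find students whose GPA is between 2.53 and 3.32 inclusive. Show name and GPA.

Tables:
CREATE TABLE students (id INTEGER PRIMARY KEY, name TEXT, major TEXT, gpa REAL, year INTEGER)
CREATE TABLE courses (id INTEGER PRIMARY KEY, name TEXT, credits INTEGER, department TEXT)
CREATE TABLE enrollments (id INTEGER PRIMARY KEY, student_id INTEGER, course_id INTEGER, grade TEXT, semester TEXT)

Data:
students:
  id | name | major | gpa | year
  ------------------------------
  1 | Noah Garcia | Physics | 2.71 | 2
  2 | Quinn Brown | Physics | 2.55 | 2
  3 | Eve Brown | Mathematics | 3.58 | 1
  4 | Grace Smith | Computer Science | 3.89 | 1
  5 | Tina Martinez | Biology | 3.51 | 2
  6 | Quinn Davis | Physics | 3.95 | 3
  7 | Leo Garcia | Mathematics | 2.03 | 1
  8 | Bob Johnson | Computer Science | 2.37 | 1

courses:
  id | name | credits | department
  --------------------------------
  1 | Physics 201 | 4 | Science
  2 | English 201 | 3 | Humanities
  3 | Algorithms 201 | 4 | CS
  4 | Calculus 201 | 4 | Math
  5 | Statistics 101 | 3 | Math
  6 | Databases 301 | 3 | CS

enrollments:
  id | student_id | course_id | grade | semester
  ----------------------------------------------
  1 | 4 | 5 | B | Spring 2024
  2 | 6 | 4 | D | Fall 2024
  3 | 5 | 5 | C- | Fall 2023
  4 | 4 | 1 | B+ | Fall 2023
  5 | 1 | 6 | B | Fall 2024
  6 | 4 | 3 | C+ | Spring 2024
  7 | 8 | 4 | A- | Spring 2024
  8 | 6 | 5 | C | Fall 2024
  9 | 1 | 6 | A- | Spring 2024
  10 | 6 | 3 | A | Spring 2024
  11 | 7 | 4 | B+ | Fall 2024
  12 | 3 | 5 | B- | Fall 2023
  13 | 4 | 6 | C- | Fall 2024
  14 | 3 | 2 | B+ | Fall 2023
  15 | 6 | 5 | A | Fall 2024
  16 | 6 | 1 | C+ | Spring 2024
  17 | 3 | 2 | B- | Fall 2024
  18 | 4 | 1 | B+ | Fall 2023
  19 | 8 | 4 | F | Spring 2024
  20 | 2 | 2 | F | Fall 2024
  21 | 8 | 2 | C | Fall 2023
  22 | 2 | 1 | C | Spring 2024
SELECT name, gpa FROM students WHERE gpa BETWEEN 2.53 AND 3.32

Execution result:
name | gpa
Noah Garcia | 2.71
Quinn Brown | 2.55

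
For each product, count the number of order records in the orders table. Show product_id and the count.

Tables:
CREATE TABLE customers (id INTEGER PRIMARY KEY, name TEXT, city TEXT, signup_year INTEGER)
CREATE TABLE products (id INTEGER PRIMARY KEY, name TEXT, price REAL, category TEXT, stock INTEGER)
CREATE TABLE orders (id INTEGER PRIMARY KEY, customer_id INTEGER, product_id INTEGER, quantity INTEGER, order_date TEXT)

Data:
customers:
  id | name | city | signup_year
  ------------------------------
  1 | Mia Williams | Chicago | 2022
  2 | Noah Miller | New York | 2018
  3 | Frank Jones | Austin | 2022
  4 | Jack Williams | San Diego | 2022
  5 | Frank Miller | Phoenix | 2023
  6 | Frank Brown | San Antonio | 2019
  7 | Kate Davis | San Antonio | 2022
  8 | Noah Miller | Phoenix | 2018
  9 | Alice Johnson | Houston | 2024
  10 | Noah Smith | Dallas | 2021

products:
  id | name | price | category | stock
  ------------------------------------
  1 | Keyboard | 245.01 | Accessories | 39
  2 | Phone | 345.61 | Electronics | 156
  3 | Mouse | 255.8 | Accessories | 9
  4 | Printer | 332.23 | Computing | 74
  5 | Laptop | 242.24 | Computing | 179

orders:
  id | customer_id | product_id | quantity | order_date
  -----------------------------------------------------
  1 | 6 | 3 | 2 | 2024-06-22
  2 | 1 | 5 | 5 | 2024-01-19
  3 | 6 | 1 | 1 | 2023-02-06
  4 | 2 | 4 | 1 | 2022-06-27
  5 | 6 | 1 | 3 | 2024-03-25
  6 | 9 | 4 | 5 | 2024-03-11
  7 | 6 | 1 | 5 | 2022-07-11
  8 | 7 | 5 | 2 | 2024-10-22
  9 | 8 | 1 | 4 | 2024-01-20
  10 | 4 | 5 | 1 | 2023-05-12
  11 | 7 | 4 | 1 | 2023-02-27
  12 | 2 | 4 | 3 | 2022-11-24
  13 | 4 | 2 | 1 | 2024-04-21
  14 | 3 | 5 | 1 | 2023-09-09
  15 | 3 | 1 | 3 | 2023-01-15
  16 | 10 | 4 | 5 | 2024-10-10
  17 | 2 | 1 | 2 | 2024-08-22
SELECT product_id, COUNT(*) AS order_count FROM orders GROUP BY product_id

Execution result:
product_id | order_count
1 | 6
2 | 1
3 | 1
4 | 5
5 | 4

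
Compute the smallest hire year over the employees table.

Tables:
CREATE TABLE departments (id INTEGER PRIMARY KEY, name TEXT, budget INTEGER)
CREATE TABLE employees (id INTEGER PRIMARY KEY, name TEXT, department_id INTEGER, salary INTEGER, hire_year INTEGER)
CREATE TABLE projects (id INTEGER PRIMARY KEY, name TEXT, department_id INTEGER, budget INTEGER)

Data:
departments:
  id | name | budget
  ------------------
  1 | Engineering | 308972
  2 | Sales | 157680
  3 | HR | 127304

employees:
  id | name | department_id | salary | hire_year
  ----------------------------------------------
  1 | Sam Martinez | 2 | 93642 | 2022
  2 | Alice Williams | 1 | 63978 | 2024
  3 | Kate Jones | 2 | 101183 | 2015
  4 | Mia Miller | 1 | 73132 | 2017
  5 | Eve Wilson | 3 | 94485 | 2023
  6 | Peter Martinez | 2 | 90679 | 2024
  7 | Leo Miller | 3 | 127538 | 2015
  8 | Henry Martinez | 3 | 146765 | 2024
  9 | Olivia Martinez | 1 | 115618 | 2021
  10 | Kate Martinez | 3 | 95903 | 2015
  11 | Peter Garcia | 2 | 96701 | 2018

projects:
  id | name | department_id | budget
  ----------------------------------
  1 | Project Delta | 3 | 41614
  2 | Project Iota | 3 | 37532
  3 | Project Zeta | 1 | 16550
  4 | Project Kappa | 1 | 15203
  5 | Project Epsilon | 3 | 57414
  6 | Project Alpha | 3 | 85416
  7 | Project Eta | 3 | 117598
SELECT MIN(hire_year) FROM employees

Execution result:
2015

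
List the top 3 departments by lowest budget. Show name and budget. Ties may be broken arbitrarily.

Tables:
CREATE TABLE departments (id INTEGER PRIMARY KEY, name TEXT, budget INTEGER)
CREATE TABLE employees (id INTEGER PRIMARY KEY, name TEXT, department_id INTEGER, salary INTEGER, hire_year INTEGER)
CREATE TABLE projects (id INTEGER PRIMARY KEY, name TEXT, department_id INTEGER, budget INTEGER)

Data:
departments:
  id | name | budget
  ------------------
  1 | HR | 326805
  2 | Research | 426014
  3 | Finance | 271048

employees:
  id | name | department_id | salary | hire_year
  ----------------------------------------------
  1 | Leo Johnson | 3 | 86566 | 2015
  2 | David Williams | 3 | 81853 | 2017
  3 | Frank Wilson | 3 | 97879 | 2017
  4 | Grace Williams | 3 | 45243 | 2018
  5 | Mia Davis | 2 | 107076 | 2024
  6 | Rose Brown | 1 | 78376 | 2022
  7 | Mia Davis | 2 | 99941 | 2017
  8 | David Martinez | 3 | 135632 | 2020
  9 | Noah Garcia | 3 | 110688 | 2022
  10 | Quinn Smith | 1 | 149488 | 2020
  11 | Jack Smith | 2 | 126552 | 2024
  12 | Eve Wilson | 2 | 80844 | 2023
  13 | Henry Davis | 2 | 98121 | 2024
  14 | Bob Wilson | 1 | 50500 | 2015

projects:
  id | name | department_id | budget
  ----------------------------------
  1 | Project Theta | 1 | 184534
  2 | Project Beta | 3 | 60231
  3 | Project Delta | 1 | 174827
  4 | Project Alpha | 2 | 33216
SELECT name, budget FROM departments ORDER BY budget ASC LIMIT 3

Execution result:
name | budget
Finance | 271048
HR | 326805
Research | 426014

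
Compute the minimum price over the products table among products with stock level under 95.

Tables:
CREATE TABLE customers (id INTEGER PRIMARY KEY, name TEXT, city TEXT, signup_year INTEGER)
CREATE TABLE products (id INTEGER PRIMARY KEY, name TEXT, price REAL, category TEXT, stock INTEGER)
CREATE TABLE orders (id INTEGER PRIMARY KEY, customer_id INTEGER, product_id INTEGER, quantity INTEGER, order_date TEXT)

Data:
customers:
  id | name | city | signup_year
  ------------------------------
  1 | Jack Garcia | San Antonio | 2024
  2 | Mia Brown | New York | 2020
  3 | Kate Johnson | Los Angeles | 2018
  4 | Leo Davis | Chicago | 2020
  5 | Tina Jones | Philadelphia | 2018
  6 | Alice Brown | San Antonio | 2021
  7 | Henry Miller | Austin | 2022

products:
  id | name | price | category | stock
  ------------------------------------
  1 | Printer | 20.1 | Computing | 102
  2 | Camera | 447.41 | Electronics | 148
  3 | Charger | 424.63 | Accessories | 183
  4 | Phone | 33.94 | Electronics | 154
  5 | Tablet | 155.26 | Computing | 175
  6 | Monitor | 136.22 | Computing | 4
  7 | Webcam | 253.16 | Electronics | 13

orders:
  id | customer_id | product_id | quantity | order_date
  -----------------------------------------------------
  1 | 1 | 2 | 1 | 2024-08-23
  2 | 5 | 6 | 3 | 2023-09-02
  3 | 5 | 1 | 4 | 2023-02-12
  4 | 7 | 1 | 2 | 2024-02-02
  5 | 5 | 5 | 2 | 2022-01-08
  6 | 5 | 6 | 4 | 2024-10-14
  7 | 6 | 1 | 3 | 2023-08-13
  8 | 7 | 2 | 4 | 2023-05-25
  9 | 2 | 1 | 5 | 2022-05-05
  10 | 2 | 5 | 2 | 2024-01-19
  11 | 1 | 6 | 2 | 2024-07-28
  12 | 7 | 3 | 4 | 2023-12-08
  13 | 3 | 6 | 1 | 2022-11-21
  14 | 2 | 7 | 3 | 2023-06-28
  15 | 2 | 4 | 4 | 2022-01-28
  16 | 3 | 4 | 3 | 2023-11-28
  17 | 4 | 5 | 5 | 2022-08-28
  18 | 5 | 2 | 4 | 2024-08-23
SELECT MIN(price) FROM products WHERE stock < 95

Execution result:
136.22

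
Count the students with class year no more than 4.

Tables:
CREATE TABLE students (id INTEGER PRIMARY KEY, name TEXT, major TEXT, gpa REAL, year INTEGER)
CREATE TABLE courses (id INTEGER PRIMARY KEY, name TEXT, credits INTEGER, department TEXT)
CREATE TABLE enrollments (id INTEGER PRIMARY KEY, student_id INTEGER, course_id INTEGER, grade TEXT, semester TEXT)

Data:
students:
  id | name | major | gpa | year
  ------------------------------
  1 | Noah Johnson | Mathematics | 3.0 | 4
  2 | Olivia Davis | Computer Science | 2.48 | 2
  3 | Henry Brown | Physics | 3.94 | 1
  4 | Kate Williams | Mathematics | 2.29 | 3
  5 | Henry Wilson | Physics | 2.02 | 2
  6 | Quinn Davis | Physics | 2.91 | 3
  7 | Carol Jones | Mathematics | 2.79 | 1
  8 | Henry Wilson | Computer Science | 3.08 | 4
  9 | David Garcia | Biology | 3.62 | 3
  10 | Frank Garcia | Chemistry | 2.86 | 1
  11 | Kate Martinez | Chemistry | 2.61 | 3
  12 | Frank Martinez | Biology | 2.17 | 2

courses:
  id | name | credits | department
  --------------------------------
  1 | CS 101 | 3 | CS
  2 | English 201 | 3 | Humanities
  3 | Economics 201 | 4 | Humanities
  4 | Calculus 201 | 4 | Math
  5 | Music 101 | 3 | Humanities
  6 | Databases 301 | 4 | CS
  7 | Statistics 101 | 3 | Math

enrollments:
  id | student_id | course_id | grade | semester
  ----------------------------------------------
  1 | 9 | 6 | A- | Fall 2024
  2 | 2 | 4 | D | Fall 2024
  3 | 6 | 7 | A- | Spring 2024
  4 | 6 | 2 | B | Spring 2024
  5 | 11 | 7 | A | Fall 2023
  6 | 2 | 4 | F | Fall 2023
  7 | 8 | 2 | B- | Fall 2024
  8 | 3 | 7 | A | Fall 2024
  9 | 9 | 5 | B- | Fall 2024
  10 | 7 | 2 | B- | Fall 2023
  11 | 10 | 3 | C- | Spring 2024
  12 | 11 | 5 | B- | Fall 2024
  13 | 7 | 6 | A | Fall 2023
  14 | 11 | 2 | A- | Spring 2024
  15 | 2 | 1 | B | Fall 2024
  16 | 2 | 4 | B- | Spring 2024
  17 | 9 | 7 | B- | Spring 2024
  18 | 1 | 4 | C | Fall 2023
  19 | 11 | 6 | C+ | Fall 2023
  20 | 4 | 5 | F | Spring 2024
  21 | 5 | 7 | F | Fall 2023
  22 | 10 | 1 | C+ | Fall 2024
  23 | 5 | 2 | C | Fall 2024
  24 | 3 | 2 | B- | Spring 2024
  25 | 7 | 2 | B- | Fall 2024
SELECT COUNT(*) FROM students WHERE year <= 4

Execution result:
12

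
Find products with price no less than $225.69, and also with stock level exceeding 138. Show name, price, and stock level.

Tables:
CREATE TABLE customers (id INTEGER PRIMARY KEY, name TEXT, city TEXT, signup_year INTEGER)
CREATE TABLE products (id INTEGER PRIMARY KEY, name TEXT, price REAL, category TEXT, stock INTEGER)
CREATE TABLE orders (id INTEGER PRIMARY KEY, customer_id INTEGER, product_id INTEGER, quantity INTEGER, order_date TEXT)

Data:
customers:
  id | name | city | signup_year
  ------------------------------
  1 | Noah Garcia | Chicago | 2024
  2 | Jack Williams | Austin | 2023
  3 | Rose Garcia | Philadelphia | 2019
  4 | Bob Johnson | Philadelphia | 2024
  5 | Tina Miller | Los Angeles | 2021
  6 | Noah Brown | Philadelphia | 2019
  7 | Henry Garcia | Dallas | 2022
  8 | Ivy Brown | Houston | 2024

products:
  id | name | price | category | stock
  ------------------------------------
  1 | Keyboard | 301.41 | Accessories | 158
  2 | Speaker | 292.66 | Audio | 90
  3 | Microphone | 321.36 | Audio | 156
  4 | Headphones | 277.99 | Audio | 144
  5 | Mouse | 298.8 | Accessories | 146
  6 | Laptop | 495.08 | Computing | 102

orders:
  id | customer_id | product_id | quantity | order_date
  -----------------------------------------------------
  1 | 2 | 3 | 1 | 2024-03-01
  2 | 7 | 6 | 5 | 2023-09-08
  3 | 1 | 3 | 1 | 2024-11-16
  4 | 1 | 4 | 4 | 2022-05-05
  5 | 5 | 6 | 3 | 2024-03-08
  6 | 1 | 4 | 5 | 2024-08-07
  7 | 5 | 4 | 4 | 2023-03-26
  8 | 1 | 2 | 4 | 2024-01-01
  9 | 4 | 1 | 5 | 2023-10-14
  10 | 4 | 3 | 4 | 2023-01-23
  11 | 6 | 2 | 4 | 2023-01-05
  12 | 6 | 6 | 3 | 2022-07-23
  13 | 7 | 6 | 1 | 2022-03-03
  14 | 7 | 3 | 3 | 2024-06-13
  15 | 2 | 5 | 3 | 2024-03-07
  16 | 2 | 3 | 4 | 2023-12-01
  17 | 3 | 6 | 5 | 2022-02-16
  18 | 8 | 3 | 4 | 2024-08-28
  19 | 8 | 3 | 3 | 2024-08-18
SELECT name, price, stock FROM products WHERE price >= 225.69 AND stock > 138

Execution result:
name | price | stock
Keyboard | 301.41 | 158
Microphone | 321.36 | 156
Headphones | 277.99 | 144
Mouse | 298.80 | 146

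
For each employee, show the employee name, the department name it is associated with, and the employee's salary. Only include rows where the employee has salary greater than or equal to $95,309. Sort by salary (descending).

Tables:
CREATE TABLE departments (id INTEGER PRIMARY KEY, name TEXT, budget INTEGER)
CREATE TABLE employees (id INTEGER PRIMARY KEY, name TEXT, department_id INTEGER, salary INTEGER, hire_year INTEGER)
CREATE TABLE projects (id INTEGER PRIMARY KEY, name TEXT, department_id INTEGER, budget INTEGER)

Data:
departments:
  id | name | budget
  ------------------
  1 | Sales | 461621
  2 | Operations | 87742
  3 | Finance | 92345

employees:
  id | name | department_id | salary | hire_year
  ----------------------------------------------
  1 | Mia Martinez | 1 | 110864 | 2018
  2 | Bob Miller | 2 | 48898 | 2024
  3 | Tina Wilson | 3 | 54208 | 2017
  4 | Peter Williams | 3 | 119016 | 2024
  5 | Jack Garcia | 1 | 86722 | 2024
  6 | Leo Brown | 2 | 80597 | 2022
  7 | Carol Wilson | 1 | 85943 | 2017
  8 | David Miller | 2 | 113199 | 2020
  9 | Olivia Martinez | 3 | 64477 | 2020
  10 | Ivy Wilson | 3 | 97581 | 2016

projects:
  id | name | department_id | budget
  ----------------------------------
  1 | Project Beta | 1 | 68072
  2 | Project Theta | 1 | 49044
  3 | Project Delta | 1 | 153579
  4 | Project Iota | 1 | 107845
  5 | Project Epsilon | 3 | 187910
SELECT c.name, p.name AS department, c.salary FROM employees c JOIN departments p ON c.department_id = p.id WHERE c.salary >= 95309 ORDER BY c.salary DESC

Execution result:
name | department | salary
Peter Williams | Finance | 119016
David Miller | Operations | 113199
Mia Martinez | Sales | 110864
Ivy Wilson | Finance | 97581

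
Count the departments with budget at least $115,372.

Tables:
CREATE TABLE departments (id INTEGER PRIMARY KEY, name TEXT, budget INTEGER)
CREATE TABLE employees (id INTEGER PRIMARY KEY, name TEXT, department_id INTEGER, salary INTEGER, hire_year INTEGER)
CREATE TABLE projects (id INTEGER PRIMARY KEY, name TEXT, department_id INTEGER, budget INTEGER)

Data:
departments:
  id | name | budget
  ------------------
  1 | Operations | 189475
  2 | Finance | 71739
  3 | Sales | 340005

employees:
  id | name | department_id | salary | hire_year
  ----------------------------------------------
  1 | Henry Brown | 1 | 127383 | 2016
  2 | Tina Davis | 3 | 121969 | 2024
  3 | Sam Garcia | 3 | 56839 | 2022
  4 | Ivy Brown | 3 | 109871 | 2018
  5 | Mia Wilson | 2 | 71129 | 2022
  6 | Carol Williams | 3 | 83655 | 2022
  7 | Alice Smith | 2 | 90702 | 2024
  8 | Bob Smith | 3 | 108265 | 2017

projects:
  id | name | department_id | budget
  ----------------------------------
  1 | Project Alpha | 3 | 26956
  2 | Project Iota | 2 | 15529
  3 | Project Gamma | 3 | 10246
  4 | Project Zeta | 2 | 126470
SELECT COUNT(*) FROM departments WHERE budget >= 115372

Execution result:
2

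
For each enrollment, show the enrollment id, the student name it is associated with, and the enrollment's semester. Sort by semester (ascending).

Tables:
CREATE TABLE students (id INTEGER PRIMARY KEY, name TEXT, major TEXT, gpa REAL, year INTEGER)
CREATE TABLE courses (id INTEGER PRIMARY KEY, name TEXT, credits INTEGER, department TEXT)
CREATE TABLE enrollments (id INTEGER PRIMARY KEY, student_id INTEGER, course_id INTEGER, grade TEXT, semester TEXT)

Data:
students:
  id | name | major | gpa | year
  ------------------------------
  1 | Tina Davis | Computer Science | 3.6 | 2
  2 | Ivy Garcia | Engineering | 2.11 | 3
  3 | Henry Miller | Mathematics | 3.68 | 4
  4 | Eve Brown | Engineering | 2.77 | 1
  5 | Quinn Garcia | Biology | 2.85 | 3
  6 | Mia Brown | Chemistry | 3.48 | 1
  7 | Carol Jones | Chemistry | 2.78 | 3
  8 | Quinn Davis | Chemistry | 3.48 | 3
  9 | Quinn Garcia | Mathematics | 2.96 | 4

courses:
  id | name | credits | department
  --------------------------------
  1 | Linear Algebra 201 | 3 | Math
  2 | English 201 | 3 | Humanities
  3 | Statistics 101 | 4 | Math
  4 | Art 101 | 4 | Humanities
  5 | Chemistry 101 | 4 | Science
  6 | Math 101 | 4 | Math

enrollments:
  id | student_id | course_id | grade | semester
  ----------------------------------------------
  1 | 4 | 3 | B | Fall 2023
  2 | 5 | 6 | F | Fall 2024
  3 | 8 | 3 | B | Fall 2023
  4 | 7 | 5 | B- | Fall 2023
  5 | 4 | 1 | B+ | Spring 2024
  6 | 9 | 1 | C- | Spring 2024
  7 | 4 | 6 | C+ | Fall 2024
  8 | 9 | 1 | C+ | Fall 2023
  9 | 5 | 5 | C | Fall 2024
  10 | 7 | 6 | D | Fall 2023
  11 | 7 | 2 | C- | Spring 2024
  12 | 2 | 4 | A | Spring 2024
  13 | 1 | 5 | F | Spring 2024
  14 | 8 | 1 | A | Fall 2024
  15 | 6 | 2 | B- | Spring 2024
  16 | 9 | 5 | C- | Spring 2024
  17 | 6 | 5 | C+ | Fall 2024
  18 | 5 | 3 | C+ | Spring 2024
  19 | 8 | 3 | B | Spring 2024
SELECT c.id, p.name AS student, c.semester FROM enrollments c JOIN students p ON c.student_id = p.id ORDER BY c.semester ASC

Execution result:
id | student | semester
1 | Eve Brown | Fall 2023
3 | Quinn Davis | Fall 2023
4 | Carol Jones | Fall 2023
8 | Quinn Garcia | Fall 2023
10 | Carol Jones | Fall 2023
2 | Quinn Garcia | Fall 2024
7 | Eve Brown | Fall 2024
9 | Quinn Garcia | Fall 2024
14 | Quinn Davis | Fall 2024
17 | Mia Brown | Fall 2024
5 | Eve Brown | Spring 2024
6 | Quinn Garcia | Spring 2024
11 | Carol Jones | Spring 2024
12 | Ivy Garcia | Spring 2024
13 | Tina Davis | Spring 2024
15 | Mia Brown | Spring 2024
16 | Quinn Garcia | Spring 2024
18 | Quinn Garcia | Spring 2024
19 | Quinn Davis | Spring 2024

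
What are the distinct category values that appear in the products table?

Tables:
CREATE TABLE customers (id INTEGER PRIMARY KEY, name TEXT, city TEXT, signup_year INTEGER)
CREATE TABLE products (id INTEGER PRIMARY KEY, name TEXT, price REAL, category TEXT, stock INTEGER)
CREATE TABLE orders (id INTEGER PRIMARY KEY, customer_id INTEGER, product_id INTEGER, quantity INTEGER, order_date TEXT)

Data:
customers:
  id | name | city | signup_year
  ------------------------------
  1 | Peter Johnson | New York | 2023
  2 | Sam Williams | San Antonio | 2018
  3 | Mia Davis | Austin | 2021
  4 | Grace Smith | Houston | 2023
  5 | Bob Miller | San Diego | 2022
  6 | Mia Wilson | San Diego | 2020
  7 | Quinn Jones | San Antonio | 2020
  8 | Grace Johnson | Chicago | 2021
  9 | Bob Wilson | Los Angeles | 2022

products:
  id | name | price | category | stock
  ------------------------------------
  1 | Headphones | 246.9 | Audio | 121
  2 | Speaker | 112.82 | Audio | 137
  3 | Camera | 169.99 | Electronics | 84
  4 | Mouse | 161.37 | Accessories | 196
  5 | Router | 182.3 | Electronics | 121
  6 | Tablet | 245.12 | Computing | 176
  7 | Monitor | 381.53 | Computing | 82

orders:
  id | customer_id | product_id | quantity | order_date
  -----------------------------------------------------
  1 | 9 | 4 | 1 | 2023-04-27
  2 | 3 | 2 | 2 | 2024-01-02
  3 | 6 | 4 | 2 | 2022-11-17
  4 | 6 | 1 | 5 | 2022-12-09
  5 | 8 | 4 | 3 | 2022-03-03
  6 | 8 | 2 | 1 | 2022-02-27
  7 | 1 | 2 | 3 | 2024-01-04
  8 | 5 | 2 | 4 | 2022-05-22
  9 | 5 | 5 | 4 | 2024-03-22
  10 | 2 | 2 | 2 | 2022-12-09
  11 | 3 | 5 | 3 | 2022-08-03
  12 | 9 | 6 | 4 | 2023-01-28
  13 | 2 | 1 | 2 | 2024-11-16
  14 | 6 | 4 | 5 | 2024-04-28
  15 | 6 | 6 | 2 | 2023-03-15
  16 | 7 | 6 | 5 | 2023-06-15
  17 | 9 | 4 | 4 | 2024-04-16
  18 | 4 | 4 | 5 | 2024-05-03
SELECT DISTINCT category FROM products

Execution result:
category
Audio
Electronics
Accessories
Computing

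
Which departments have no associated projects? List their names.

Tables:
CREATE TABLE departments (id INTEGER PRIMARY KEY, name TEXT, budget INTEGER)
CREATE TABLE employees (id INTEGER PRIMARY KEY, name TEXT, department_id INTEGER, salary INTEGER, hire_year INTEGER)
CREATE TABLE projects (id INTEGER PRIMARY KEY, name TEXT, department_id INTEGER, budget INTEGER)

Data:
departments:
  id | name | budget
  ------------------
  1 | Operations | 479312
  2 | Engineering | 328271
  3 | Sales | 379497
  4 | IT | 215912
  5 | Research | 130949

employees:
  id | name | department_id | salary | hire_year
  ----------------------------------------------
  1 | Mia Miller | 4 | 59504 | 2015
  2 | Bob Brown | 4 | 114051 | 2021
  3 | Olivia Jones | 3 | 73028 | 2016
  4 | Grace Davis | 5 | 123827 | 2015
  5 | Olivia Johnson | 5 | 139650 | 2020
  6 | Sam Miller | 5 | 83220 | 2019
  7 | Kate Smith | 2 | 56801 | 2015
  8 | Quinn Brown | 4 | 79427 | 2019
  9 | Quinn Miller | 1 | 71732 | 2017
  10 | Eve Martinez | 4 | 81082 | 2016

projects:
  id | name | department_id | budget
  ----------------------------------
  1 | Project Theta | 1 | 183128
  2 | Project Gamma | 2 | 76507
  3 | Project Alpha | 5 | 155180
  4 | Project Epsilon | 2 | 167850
SELECT p.name FROM departments p LEFT JOIN projects c ON c.department_id = p.id WHERE c.id IS NULL

Execution result:
name
Sales
IT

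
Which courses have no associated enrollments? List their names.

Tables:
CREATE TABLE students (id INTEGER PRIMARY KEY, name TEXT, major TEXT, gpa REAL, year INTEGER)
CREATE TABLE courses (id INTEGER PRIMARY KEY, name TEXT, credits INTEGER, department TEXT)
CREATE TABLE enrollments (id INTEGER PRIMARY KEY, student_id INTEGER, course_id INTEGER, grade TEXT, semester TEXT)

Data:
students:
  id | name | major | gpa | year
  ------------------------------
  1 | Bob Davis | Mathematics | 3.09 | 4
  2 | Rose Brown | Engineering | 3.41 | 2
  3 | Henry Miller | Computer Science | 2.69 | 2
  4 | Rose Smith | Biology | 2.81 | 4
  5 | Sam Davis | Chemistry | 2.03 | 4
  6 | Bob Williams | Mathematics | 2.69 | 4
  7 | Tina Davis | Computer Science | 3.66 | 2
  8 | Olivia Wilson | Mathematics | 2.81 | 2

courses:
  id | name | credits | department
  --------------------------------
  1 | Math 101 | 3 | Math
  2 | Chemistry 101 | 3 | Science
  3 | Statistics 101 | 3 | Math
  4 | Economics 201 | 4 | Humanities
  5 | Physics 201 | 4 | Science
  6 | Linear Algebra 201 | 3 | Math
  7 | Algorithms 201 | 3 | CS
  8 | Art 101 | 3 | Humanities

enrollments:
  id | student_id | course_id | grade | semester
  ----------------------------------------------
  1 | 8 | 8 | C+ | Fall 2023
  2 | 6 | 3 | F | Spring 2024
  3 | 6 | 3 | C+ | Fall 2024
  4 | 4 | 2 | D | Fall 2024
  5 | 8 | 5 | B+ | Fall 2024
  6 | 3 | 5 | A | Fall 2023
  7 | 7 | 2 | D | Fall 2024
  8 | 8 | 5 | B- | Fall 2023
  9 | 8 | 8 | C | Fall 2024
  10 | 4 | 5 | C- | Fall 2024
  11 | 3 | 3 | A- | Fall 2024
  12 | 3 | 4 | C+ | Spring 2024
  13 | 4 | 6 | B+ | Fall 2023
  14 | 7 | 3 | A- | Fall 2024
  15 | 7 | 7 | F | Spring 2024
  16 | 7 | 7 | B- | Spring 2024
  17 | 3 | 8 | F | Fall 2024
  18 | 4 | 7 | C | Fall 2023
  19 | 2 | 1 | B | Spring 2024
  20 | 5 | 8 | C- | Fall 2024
SELECT p.name FROM courses p LEFT JOIN enrollments c ON c.course_id = p.id WHERE c.id IS NULL

Execution result:
(no rows)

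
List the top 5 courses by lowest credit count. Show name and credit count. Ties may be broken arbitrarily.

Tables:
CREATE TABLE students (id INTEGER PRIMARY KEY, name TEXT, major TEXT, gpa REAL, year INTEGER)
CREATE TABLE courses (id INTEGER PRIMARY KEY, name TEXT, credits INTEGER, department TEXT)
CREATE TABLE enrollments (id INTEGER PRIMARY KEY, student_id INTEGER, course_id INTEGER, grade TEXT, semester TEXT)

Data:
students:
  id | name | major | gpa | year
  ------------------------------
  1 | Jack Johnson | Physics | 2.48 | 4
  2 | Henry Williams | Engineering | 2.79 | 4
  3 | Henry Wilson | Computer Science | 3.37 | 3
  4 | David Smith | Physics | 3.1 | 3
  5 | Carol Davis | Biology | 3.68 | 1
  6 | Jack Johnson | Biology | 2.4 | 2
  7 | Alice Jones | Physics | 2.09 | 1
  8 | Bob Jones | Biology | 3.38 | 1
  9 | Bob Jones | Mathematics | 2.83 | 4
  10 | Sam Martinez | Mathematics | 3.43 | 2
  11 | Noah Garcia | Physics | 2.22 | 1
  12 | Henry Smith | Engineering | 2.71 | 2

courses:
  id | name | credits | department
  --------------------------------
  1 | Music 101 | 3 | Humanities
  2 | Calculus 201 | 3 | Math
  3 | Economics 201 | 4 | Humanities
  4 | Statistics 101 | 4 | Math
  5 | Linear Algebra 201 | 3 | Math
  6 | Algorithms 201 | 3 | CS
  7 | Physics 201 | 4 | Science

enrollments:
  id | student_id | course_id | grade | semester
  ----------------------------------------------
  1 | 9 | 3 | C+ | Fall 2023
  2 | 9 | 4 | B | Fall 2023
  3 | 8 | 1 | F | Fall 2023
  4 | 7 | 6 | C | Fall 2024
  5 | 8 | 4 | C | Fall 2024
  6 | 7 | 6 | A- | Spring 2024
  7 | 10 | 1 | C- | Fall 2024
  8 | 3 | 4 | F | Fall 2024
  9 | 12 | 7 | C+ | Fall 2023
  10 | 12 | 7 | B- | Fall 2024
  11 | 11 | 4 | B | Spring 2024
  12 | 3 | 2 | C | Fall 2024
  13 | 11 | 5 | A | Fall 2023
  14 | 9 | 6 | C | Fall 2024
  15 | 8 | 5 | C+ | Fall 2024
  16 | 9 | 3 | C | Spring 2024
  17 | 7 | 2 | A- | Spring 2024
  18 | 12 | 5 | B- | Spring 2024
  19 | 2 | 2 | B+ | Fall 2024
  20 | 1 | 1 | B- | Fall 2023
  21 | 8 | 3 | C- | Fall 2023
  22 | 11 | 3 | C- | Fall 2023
SELECT name, credits FROM courses ORDER BY credits ASC LIMIT 5

Execution result:
name | credits
Music 101 | 3
Calculus 201 | 3
Linear Algebra 201 | 3
Algorithms 201 | 3
Economics 201 | 4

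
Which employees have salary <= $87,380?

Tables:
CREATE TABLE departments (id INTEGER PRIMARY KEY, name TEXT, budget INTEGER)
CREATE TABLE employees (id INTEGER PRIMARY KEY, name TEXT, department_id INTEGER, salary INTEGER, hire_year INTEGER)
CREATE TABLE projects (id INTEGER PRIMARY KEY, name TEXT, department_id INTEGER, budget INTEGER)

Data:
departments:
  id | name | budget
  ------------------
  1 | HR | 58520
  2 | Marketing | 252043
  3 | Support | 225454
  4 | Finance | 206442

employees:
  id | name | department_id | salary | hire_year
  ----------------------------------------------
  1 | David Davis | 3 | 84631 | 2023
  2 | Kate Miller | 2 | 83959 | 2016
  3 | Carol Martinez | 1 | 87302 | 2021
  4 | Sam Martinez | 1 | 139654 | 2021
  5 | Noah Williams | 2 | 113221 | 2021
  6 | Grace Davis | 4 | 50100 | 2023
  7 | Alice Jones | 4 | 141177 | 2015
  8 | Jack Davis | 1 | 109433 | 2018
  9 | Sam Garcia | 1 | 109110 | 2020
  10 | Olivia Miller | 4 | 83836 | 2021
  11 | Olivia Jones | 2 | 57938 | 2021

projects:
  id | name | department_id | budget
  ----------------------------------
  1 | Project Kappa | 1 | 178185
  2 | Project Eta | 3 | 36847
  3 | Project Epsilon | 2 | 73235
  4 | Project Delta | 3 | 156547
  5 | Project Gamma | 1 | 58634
SELECT name, salary FROM employees WHERE salary <= 87380

Execution result:
name | salary
David Davis | 84631
Kate Miller | 83959
Carol Martinez | 87302
Grace Davis | 50100
Olivia Miller | 83836
Olivia Jones | 57938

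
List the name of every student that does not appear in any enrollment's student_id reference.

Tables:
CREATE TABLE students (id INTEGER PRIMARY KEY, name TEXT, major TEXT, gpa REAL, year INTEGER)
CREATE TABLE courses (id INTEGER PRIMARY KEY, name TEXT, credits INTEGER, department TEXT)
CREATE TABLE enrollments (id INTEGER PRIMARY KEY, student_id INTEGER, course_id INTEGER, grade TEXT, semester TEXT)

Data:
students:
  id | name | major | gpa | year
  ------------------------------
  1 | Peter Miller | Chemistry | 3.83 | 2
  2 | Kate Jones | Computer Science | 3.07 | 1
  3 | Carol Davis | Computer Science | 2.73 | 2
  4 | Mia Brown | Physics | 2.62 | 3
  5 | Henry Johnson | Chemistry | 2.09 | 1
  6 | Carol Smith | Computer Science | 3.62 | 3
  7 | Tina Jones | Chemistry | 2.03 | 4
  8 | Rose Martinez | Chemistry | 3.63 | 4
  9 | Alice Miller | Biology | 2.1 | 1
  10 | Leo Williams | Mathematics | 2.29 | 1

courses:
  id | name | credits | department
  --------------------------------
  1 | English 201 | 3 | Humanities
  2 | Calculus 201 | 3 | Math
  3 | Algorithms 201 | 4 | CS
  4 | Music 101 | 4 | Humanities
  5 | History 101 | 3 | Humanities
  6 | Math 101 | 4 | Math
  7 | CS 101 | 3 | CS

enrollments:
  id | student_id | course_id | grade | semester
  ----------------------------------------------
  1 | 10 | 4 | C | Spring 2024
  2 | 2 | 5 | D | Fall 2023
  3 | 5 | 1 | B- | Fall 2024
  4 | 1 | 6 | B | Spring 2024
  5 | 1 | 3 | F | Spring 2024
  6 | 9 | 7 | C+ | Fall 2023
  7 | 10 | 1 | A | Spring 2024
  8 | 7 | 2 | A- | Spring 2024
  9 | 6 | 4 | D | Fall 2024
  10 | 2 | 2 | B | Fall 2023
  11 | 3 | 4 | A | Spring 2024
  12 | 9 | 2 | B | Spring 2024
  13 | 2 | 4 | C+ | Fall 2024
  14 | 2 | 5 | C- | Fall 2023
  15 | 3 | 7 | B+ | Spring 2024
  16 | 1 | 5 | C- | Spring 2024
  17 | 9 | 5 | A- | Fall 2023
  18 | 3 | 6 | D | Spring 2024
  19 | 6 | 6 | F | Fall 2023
SELECT p.name FROM students p LEFT JOIN enrollments c ON c.student_id = p.id WHERE c.id IS NULL

Execution result:
name
Mia Brown
Rose Martinez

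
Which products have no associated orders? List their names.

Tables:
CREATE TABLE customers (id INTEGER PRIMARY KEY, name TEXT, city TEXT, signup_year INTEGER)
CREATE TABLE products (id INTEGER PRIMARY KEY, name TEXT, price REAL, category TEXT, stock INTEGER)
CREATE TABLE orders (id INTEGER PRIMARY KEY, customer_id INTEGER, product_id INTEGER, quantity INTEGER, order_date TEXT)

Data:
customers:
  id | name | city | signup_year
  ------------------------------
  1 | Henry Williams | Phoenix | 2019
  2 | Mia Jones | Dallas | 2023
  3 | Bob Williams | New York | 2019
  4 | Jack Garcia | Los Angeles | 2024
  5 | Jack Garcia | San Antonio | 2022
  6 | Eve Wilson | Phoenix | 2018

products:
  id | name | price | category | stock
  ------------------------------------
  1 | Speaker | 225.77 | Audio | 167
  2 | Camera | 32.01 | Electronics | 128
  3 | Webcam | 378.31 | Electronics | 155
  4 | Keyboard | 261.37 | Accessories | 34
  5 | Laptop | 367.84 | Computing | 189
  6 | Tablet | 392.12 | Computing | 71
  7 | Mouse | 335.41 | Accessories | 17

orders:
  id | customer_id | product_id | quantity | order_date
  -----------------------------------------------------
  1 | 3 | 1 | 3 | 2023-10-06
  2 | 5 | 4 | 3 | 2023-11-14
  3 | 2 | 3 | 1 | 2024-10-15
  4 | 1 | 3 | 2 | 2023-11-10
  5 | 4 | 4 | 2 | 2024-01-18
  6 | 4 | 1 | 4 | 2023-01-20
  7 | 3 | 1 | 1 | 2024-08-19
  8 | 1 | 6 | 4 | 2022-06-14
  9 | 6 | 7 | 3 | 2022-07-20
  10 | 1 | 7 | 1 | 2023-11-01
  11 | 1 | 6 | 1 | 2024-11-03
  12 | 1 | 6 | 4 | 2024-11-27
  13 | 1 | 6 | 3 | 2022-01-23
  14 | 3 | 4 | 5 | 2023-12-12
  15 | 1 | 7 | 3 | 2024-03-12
SELECT p.name FROM products p LEFT JOIN orders c ON c.product_id = p.id WHERE c.id IS NULL

Execution result:
name
Camera
Laptop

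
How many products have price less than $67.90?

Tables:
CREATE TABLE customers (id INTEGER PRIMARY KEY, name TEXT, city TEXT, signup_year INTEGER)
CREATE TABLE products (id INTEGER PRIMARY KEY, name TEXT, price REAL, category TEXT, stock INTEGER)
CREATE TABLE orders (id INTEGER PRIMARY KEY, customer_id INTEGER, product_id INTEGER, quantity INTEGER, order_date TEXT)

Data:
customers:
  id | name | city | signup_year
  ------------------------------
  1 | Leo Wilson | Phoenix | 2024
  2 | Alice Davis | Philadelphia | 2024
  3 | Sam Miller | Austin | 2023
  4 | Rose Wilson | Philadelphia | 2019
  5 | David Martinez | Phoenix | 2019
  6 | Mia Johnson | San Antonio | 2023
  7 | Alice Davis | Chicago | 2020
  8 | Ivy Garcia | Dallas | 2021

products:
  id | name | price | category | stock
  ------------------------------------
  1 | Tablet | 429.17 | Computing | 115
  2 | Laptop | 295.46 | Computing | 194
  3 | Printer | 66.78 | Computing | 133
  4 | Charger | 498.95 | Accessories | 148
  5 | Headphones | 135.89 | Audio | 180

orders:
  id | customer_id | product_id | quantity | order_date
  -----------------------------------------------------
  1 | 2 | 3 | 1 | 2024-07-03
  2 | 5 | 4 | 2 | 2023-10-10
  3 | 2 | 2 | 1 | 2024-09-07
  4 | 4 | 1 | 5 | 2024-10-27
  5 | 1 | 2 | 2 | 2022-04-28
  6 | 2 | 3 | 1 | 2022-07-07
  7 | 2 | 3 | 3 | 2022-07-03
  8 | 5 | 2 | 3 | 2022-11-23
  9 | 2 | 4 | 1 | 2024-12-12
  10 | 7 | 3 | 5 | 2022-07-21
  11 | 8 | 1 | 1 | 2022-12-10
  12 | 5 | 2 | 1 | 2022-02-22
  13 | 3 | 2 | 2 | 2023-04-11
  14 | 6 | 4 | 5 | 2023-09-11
SELECT COUNT(*) FROM products WHERE price < 67.9

Execution result:
1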